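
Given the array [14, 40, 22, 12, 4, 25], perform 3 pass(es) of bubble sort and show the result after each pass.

After pass 1: [14, 22, 12, 4, 25, 40] (4 swaps)
After pass 2: [14, 12, 4, 22, 25, 40] (2 swaps)
After pass 3: [12, 4, 14, 22, 25, 40] (2 swaps)
Total swaps: 8


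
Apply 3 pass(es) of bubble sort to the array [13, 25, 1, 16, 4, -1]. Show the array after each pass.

After pass 1: [13, 1, 16, 4, -1, 25] (4 swaps)
After pass 2: [1, 13, 4, -1, 16, 25] (3 swaps)
After pass 3: [1, 4, -1, 13, 16, 25] (2 swaps)
Total swaps: 9


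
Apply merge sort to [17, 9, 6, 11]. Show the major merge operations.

Divide and conquer:
  Merge [17] + [9] -> [9, 17]
  Merge [6] + [11] -> [6, 11]
  Merge [9, 17] + [6, 11] -> [6, 9, 11, 17]


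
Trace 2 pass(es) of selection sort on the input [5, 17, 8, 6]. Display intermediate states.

Pass 1: Select minimum 5 at index 0, swap -> [5, 17, 8, 6]
Pass 2: Select minimum 6 at index 3, swap -> [5, 6, 8, 17]


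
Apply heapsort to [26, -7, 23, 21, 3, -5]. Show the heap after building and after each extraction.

Build heap: [26, 21, 23, -7, 3, -5]
Extract 26: [23, 21, -5, -7, 3, 26]
Extract 23: [21, 3, -5, -7, 23, 26]
Extract 21: [3, -7, -5, 21, 23, 26]
Extract 3: [-5, -7, 3, 21, 23, 26]
Extract -5: [-7, -5, 3, 21, 23, 26]


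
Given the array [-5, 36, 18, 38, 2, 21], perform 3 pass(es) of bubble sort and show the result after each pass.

After pass 1: [-5, 18, 36, 2, 21, 38] (3 swaps)
After pass 2: [-5, 18, 2, 21, 36, 38] (2 swaps)
After pass 3: [-5, 2, 18, 21, 36, 38] (1 swaps)
Total swaps: 6


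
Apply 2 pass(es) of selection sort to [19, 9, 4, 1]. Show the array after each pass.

Pass 1: Select minimum 1 at index 3, swap -> [1, 9, 4, 19]
Pass 2: Select minimum 4 at index 2, swap -> [1, 4, 9, 19]


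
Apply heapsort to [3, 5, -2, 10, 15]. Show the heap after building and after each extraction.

Build heap: [15, 10, -2, 3, 5]
Extract 15: [10, 5, -2, 3, 15]
Extract 10: [5, 3, -2, 10, 15]
Extract 5: [3, -2, 5, 10, 15]
Extract 3: [-2, 3, 5, 10, 15]


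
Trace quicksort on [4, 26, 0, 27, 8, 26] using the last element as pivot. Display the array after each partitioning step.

Partition 1: pivot=26 at index 4 -> [4, 26, 0, 8, 26, 27]
Partition 2: pivot=8 at index 2 -> [4, 0, 8, 26, 26, 27]
Partition 3: pivot=0 at index 0 -> [0, 4, 8, 26, 26, 27]


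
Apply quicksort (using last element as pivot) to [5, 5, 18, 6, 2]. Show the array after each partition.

Partition 1: pivot=2 at index 0 -> [2, 5, 18, 6, 5]
Partition 2: pivot=5 at index 2 -> [2, 5, 5, 6, 18]
Partition 3: pivot=18 at index 4 -> [2, 5, 5, 6, 18]


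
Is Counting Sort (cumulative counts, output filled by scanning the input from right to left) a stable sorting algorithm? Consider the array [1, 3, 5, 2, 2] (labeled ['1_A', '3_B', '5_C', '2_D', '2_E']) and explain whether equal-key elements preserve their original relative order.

Trace Counting Sort on the labeled array (the key is the number; the letter only tracks identity):
  Counts for values 0..5: [0, 1, 2, 1, 0, 1]
  Cumulative counts: [0, 1, 3, 4, 4, 5]
  Scan right to left: place 2_E at output index 2
  Scan right to left: place 2_D at output index 1
  Scan right to left: place 5_C at output index 4
  Scan right to left: place 3_B at output index 3
  Scan right to left: place 1_A at output index 0
  Output: [1_A, 2_D, 2_E, 3_B, 5_C]
Equal keys:
  value 2: originally 2_D, 2_E; after sorting 2_D, 2_E -> order preserved
All equal keys kept their original relative order. Counting Sort is stable: scanning the input right to left with decreasing cumulative counts places later duplicates at later output positions.
Answer: Stable


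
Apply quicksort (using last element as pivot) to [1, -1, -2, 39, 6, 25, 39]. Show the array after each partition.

Partition 1: pivot=39 at index 6 -> [1, -1, -2, 39, 6, 25, 39]
Partition 2: pivot=25 at index 4 -> [1, -1, -2, 6, 25, 39, 39]
Partition 3: pivot=6 at index 3 -> [1, -1, -2, 6, 25, 39, 39]
Partition 4: pivot=-2 at index 0 -> [-2, -1, 1, 6, 25, 39, 39]
Partition 5: pivot=1 at index 2 -> [-2, -1, 1, 6, 25, 39, 39]


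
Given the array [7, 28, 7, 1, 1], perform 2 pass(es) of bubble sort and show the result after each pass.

After pass 1: [7, 7, 1, 1, 28] (3 swaps)
After pass 2: [7, 1, 1, 7, 28] (2 swaps)
Total swaps: 5


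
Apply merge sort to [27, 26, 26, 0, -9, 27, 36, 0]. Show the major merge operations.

Divide and conquer:
  Merge [27] + [26] -> [26, 27]
  Merge [26] + [0] -> [0, 26]
  Merge [26, 27] + [0, 26] -> [0, 26, 26, 27]
  Merge [-9] + [27] -> [-9, 27]
  Merge [36] + [0] -> [0, 36]
  Merge [-9, 27] + [0, 36] -> [-9, 0, 27, 36]
  Merge [0, 26, 26, 27] + [-9, 0, 27, 36] -> [-9, 0, 0, 26, 26, 27, 27, 36]


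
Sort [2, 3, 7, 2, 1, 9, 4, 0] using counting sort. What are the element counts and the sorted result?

Count array: [1, 1, 2, 1, 1, 0, 0, 1, 0, 1]
(count[i] = number of elements equal to i)
Cumulative count: [1, 2, 4, 5, 6, 6, 6, 7, 7, 8]
Sorted: [0, 1, 2, 2, 3, 4, 7, 9]


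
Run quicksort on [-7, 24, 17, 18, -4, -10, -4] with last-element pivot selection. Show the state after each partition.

Partition 1: pivot=-4 at index 3 -> [-7, -4, -10, -4, 24, 17, 18]
Partition 2: pivot=-10 at index 0 -> [-10, -4, -7, -4, 24, 17, 18]
Partition 3: pivot=-7 at index 1 -> [-10, -7, -4, -4, 24, 17, 18]
Partition 4: pivot=18 at index 5 -> [-10, -7, -4, -4, 17, 18, 24]


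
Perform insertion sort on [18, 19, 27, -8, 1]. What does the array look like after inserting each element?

First element 18 is already 'sorted'
Insert 19: shifted 0 elements -> [18, 19, 27, -8, 1]
Insert 27: shifted 0 elements -> [18, 19, 27, -8, 1]
Insert -8: shifted 3 elements -> [-8, 18, 19, 27, 1]
Insert 1: shifted 3 elements -> [-8, 1, 18, 19, 27]


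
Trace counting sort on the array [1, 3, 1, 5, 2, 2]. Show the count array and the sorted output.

Count array: [0, 2, 2, 1, 0, 1]
(count[i] = number of elements equal to i)
Cumulative count: [0, 2, 4, 5, 5, 6]
Sorted: [1, 1, 2, 2, 3, 5]


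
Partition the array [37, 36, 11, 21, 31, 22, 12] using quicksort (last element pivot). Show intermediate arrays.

Partition 1: pivot=12 at index 1 -> [11, 12, 37, 21, 31, 22, 36]
Partition 2: pivot=36 at index 5 -> [11, 12, 21, 31, 22, 36, 37]
Partition 3: pivot=22 at index 3 -> [11, 12, 21, 22, 31, 36, 37]


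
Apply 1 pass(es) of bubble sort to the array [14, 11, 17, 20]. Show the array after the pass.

After pass 1: [11, 14, 17, 20] (1 swaps)
Total swaps: 1


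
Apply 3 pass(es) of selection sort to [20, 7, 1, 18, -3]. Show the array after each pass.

Pass 1: Select minimum -3 at index 4, swap -> [-3, 7, 1, 18, 20]
Pass 2: Select minimum 1 at index 2, swap -> [-3, 1, 7, 18, 20]
Pass 3: Select minimum 7 at index 2, swap -> [-3, 1, 7, 18, 20]


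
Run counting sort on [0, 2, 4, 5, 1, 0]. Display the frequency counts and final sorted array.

Count array: [2, 1, 1, 0, 1, 1]
(count[i] = number of elements equal to i)
Cumulative count: [2, 3, 4, 4, 5, 6]
Sorted: [0, 0, 1, 2, 4, 5]


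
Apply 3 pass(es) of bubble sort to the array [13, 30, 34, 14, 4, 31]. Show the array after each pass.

After pass 1: [13, 30, 14, 4, 31, 34] (3 swaps)
After pass 2: [13, 14, 4, 30, 31, 34] (2 swaps)
After pass 3: [13, 4, 14, 30, 31, 34] (1 swaps)
Total swaps: 6


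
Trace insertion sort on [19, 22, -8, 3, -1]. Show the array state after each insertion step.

First element 19 is already 'sorted'
Insert 22: shifted 0 elements -> [19, 22, -8, 3, -1]
Insert -8: shifted 2 elements -> [-8, 19, 22, 3, -1]
Insert 3: shifted 2 elements -> [-8, 3, 19, 22, -1]
Insert -1: shifted 3 elements -> [-8, -1, 3, 19, 22]


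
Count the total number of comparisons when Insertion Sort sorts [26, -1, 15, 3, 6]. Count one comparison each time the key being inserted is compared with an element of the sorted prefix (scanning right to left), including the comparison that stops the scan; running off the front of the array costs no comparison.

Insert -1: 26 > -1 (shift), reached front = 1 comparison(s) -> [-1, 26, 15, 3, 6]
Insert 15: 26 > 15 (shift), -1 <= 15 (stop) = 2 comparison(s) -> [-1, 15, 26, 3, 6]
Insert 3: 26 > 3 (shift), 15 > 3 (shift), -1 <= 3 (stop) = 3 comparison(s) -> [-1, 3, 15, 26, 6]
Insert 6: 26 > 6 (shift), 15 > 6 (shift), 3 <= 6 (stop) = 3 comparison(s) -> [-1, 3, 6, 15, 26]
Total comparisons: 1 + 2 + 3 + 3 = 9


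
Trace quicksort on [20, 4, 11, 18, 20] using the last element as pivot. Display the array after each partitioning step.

Partition 1: pivot=20 at index 4 -> [20, 4, 11, 18, 20]
Partition 2: pivot=18 at index 2 -> [4, 11, 18, 20, 20]
Partition 3: pivot=11 at index 1 -> [4, 11, 18, 20, 20]


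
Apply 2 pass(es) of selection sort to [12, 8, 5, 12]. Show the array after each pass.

Pass 1: Select minimum 5 at index 2, swap -> [5, 8, 12, 12]
Pass 2: Select minimum 8 at index 1, swap -> [5, 8, 12, 12]


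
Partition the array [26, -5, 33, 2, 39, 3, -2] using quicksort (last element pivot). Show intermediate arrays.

Partition 1: pivot=-2 at index 1 -> [-5, -2, 33, 2, 39, 3, 26]
Partition 2: pivot=26 at index 4 -> [-5, -2, 2, 3, 26, 33, 39]
Partition 3: pivot=3 at index 3 -> [-5, -2, 2, 3, 26, 33, 39]
Partition 4: pivot=39 at index 6 -> [-5, -2, 2, 3, 26, 33, 39]


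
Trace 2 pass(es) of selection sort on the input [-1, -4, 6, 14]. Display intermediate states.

Pass 1: Select minimum -4 at index 1, swap -> [-4, -1, 6, 14]
Pass 2: Select minimum -1 at index 1, swap -> [-4, -1, 6, 14]


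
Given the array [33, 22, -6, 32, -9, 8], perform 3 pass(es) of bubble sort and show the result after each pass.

After pass 1: [22, -6, 32, -9, 8, 33] (5 swaps)
After pass 2: [-6, 22, -9, 8, 32, 33] (3 swaps)
After pass 3: [-6, -9, 8, 22, 32, 33] (2 swaps)
Total swaps: 10


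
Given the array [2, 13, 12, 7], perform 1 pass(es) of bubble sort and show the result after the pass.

After pass 1: [2, 12, 7, 13] (2 swaps)
Total swaps: 2


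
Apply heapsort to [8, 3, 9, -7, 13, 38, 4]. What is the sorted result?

Build heap: [38, 13, 9, -7, 3, 8, 4]
Extract 38: [13, 4, 9, -7, 3, 8, 38]
Extract 13: [9, 4, 8, -7, 3, 13, 38]
Extract 9: [8, 4, 3, -7, 9, 13, 38]
Extract 8: [4, -7, 3, 8, 9, 13, 38]
Extract 4: [3, -7, 4, 8, 9, 13, 38]
Extract 3: [-7, 3, 4, 8, 9, 13, 38]


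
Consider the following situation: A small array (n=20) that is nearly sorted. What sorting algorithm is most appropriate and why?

Best choice: Insertion sort
Reason: Insertion sort is O(n) for nearly sorted arrays and has low overhead


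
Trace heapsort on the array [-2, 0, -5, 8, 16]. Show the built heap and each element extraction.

Build heap: [16, 8, -5, -2, 0]
Extract 16: [8, 0, -5, -2, 16]
Extract 8: [0, -2, -5, 8, 16]
Extract 0: [-2, -5, 0, 8, 16]
Extract -2: [-5, -2, 0, 8, 16]


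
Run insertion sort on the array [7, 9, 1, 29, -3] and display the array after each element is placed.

First element 7 is already 'sorted'
Insert 9: shifted 0 elements -> [7, 9, 1, 29, -3]
Insert 1: shifted 2 elements -> [1, 7, 9, 29, -3]
Insert 29: shifted 0 elements -> [1, 7, 9, 29, -3]
Insert -3: shifted 4 elements -> [-3, 1, 7, 9, 29]


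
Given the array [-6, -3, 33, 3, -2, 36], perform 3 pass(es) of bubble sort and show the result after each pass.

After pass 1: [-6, -3, 3, -2, 33, 36] (2 swaps)
After pass 2: [-6, -3, -2, 3, 33, 36] (1 swaps)
After pass 3: [-6, -3, -2, 3, 33, 36] (0 swaps)
Total swaps: 3


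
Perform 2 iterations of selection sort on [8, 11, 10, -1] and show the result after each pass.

Pass 1: Select minimum -1 at index 3, swap -> [-1, 11, 10, 8]
Pass 2: Select minimum 8 at index 3, swap -> [-1, 8, 10, 11]


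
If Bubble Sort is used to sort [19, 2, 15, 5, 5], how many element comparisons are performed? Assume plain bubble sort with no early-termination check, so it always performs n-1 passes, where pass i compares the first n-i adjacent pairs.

Pass 1: compare adjacent pairs (0,1)..(3,4) = 4 comparison(s), 4 swap(s) -> [2, 15, 5, 5, 19]
Pass 2: compare adjacent pairs (0,1)..(2,3) = 3 comparison(s), 2 swap(s) -> [2, 5, 5, 15, 19]
Pass 3: compare adjacent pairs (0,1)..(1,2) = 2 comparison(s), 0 swap(s) -> [2, 5, 5, 15, 19]
Pass 4: compare adjacent pairs (0,1)..(0,1) = 1 comparison(s), 0 swap(s) -> [2, 5, 5, 15, 19]
Total comparisons: 4 + 3 + 2 + 1 = 10


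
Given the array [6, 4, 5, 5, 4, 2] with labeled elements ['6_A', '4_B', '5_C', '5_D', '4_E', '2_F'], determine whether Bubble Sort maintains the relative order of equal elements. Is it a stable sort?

Trace Bubble Sort on the labeled array (the key is the number; the letter only tracks identity):
  After pass 1: [4_B, 5_C, 5_D, 4_E, 2_F, 6_A]
  After pass 2: [4_B, 5_C, 4_E, 2_F, 5_D, 6_A]
  After pass 3: [4_B, 4_E, 2_F, 5_C, 5_D, 6_A]
  After pass 4: [4_B, 2_F, 4_E, 5_C, 5_D, 6_A]
  After pass 5: [2_F, 4_B, 4_E, 5_C, 5_D, 6_A]
Final order: [2_F, 4_B, 4_E, 5_C, 5_D, 6_A]
Equal keys:
  value 4: originally 4_B, 4_E; after sorting 4_B, 4_E -> order preserved
  value 5: originally 5_C, 5_D; after sorting 5_C, 5_D -> order preserved
All equal keys kept their original relative order. Bubble Sort is stable: it only swaps adjacent elements when the left one is strictly greater, so equal keys never move past each other.
Answer: Stable


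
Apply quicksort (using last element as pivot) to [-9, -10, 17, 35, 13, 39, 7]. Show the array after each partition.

Partition 1: pivot=7 at index 2 -> [-9, -10, 7, 35, 13, 39, 17]
Partition 2: pivot=-10 at index 0 -> [-10, -9, 7, 35, 13, 39, 17]
Partition 3: pivot=17 at index 4 -> [-10, -9, 7, 13, 17, 39, 35]
Partition 4: pivot=35 at index 5 -> [-10, -9, 7, 13, 17, 35, 39]


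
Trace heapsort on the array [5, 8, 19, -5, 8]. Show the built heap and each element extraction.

Build heap: [19, 8, 5, -5, 8]
Extract 19: [8, 8, 5, -5, 19]
Extract 8: [8, -5, 5, 8, 19]
Extract 8: [5, -5, 8, 8, 19]
Extract 5: [-5, 5, 8, 8, 19]


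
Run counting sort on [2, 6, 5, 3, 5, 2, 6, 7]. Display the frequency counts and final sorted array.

Count array: [0, 0, 2, 1, 0, 2, 2, 1]
(count[i] = number of elements equal to i)
Cumulative count: [0, 0, 2, 3, 3, 5, 7, 8]
Sorted: [2, 2, 3, 5, 5, 6, 6, 7]


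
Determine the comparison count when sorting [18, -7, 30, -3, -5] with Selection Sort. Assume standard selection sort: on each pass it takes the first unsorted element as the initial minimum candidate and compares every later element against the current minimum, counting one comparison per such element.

Pass 1: scan indices 1..4 for the minimum = 4 comparison(s); min is -7, place at index 0 -> [-7, 18, 30, -3, -5]
Pass 2: scan indices 2..4 for the minimum = 3 comparison(s); min is -5, place at index 1 -> [-7, -5, 30, -3, 18]
Pass 3: scan indices 3..4 for the minimum = 2 comparison(s); min is -3, place at index 2 -> [-7, -5, -3, 30, 18]
Pass 4: scan indices 4..4 for the minimum = 1 comparison(s); min is 18, place at index 3 -> [-7, -5, -3, 18, 30]
Selection sort always scans the whole unsorted suffix, so the count is (n-1) + (n-2) + ... + 1 = n(n-1)/2 = 5*4/2 = 10 regardless of the input order.
Total comparisons: 4 + 3 + 2 + 1 = 10


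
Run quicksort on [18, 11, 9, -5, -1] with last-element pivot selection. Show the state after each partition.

Partition 1: pivot=-1 at index 1 -> [-5, -1, 9, 18, 11]
Partition 2: pivot=11 at index 3 -> [-5, -1, 9, 11, 18]


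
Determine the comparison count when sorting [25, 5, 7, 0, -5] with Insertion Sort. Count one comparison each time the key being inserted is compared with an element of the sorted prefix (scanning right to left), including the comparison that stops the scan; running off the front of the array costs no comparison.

Insert 5: 25 > 5 (shift), reached front = 1 comparison(s) -> [5, 25, 7, 0, -5]
Insert 7: 25 > 7 (shift), 5 <= 7 (stop) = 2 comparison(s) -> [5, 7, 25, 0, -5]
Insert 0: 25 > 0 (shift), 7 > 0 (shift), 5 > 0 (shift), reached front = 3 comparison(s) -> [0, 5, 7, 25, -5]
Insert -5: 25 > -5 (shift), 7 > -5 (shift), 5 > -5 (shift), 0 > -5 (shift), reached front = 4 comparison(s) -> [-5, 0, 5, 7, 25]
Total comparisons: 1 + 2 + 3 + 4 = 10


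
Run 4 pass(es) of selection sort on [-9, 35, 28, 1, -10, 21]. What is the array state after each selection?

Pass 1: Select minimum -10 at index 4, swap -> [-10, 35, 28, 1, -9, 21]
Pass 2: Select minimum -9 at index 4, swap -> [-10, -9, 28, 1, 35, 21]
Pass 3: Select minimum 1 at index 3, swap -> [-10, -9, 1, 28, 35, 21]
Pass 4: Select minimum 21 at index 5, swap -> [-10, -9, 1, 21, 35, 28]


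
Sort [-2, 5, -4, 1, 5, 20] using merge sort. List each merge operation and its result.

Divide and conquer:
  Merge [5] + [-4] -> [-4, 5]
  Merge [-2] + [-4, 5] -> [-4, -2, 5]
  Merge [5] + [20] -> [5, 20]
  Merge [1] + [5, 20] -> [1, 5, 20]
  Merge [-4, -2, 5] + [1, 5, 20] -> [-4, -2, 1, 5, 5, 20]


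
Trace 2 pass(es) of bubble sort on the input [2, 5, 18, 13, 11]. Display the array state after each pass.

After pass 1: [2, 5, 13, 11, 18] (2 swaps)
After pass 2: [2, 5, 11, 13, 18] (1 swaps)
Total swaps: 3


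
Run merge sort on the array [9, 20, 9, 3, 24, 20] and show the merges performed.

Divide and conquer:
  Merge [20] + [9] -> [9, 20]
  Merge [9] + [9, 20] -> [9, 9, 20]
  Merge [24] + [20] -> [20, 24]
  Merge [3] + [20, 24] -> [3, 20, 24]
  Merge [9, 9, 20] + [3, 20, 24] -> [3, 9, 9, 20, 20, 24]


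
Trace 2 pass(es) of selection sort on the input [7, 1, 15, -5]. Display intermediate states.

Pass 1: Select minimum -5 at index 3, swap -> [-5, 1, 15, 7]
Pass 2: Select minimum 1 at index 1, swap -> [-5, 1, 15, 7]


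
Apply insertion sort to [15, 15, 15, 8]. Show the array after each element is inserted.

First element 15 is already 'sorted'
Insert 15: shifted 0 elements -> [15, 15, 15, 8]
Insert 15: shifted 0 elements -> [15, 15, 15, 8]
Insert 8: shifted 3 elements -> [8, 15, 15, 15]


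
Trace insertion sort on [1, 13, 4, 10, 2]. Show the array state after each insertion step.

First element 1 is already 'sorted'
Insert 13: shifted 0 elements -> [1, 13, 4, 10, 2]
Insert 4: shifted 1 elements -> [1, 4, 13, 10, 2]
Insert 10: shifted 1 elements -> [1, 4, 10, 13, 2]
Insert 2: shifted 3 elements -> [1, 2, 4, 10, 13]


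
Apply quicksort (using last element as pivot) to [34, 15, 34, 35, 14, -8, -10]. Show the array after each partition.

Partition 1: pivot=-10 at index 0 -> [-10, 15, 34, 35, 14, -8, 34]
Partition 2: pivot=34 at index 5 -> [-10, 15, 34, 14, -8, 34, 35]
Partition 3: pivot=-8 at index 1 -> [-10, -8, 34, 14, 15, 34, 35]
Partition 4: pivot=15 at index 3 -> [-10, -8, 14, 15, 34, 34, 35]


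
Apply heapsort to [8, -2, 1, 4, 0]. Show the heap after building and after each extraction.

Build heap: [8, 4, 1, -2, 0]
Extract 8: [4, 0, 1, -2, 8]
Extract 4: [1, 0, -2, 4, 8]
Extract 1: [0, -2, 1, 4, 8]
Extract 0: [-2, 0, 1, 4, 8]


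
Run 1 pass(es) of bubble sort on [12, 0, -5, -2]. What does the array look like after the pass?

After pass 1: [0, -5, -2, 12] (3 swaps)
Total swaps: 3


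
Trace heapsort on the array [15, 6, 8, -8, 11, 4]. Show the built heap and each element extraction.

Build heap: [15, 11, 8, -8, 6, 4]
Extract 15: [11, 6, 8, -8, 4, 15]
Extract 11: [8, 6, 4, -8, 11, 15]
Extract 8: [6, -8, 4, 8, 11, 15]
Extract 6: [4, -8, 6, 8, 11, 15]
Extract 4: [-8, 4, 6, 8, 11, 15]


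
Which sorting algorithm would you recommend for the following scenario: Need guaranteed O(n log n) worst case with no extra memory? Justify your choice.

Best choice: Heapsort
Reason: Heapsort is O(n log n) worst case and sorts in-place; quicksort can degrade to O(n^2)


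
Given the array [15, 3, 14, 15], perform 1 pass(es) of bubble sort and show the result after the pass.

After pass 1: [3, 14, 15, 15] (2 swaps)
Total swaps: 2


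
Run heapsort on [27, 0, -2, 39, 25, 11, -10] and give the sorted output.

Build heap: [39, 27, 11, 0, 25, -2, -10]
Extract 39: [27, 25, 11, 0, -10, -2, 39]
Extract 27: [25, 0, 11, -2, -10, 27, 39]
Extract 25: [11, 0, -10, -2, 25, 27, 39]
Extract 11: [0, -2, -10, 11, 25, 27, 39]
Extract 0: [-2, -10, 0, 11, 25, 27, 39]
Extract -2: [-10, -2, 0, 11, 25, 27, 39]


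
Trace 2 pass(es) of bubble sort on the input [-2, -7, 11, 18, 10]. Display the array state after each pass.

After pass 1: [-7, -2, 11, 10, 18] (2 swaps)
After pass 2: [-7, -2, 10, 11, 18] (1 swaps)
Total swaps: 3


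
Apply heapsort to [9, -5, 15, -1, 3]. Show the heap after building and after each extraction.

Build heap: [15, 3, 9, -1, -5]
Extract 15: [9, 3, -5, -1, 15]
Extract 9: [3, -1, -5, 9, 15]
Extract 3: [-1, -5, 3, 9, 15]
Extract -1: [-5, -1, 3, 9, 15]


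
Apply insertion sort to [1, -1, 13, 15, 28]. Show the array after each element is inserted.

First element 1 is already 'sorted'
Insert -1: shifted 1 elements -> [-1, 1, 13, 15, 28]
Insert 13: shifted 0 elements -> [-1, 1, 13, 15, 28]
Insert 15: shifted 0 elements -> [-1, 1, 13, 15, 28]
Insert 28: shifted 0 elements -> [-1, 1, 13, 15, 28]


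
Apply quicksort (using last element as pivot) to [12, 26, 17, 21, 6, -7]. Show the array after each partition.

Partition 1: pivot=-7 at index 0 -> [-7, 26, 17, 21, 6, 12]
Partition 2: pivot=12 at index 2 -> [-7, 6, 12, 21, 26, 17]
Partition 3: pivot=17 at index 3 -> [-7, 6, 12, 17, 26, 21]
Partition 4: pivot=21 at index 4 -> [-7, 6, 12, 17, 21, 26]


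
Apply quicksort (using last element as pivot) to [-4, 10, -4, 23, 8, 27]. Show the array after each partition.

Partition 1: pivot=27 at index 5 -> [-4, 10, -4, 23, 8, 27]
Partition 2: pivot=8 at index 2 -> [-4, -4, 8, 23, 10, 27]
Partition 3: pivot=-4 at index 1 -> [-4, -4, 8, 23, 10, 27]
Partition 4: pivot=10 at index 3 -> [-4, -4, 8, 10, 23, 27]


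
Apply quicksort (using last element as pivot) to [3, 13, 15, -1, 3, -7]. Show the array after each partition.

Partition 1: pivot=-7 at index 0 -> [-7, 13, 15, -1, 3, 3]
Partition 2: pivot=3 at index 3 -> [-7, -1, 3, 3, 15, 13]
Partition 3: pivot=3 at index 2 -> [-7, -1, 3, 3, 15, 13]
Partition 4: pivot=13 at index 4 -> [-7, -1, 3, 3, 13, 15]


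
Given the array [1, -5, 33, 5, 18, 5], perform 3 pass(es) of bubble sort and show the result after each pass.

After pass 1: [-5, 1, 5, 18, 5, 33] (4 swaps)
After pass 2: [-5, 1, 5, 5, 18, 33] (1 swaps)
After pass 3: [-5, 1, 5, 5, 18, 33] (0 swaps)
Total swaps: 5


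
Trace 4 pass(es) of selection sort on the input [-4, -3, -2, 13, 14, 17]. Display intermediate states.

Pass 1: Select minimum -4 at index 0, swap -> [-4, -3, -2, 13, 14, 17]
Pass 2: Select minimum -3 at index 1, swap -> [-4, -3, -2, 13, 14, 17]
Pass 3: Select minimum -2 at index 2, swap -> [-4, -3, -2, 13, 14, 17]
Pass 4: Select minimum 13 at index 3, swap -> [-4, -3, -2, 13, 14, 17]


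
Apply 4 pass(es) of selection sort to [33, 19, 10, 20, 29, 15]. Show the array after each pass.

Pass 1: Select minimum 10 at index 2, swap -> [10, 19, 33, 20, 29, 15]
Pass 2: Select minimum 15 at index 5, swap -> [10, 15, 33, 20, 29, 19]
Pass 3: Select minimum 19 at index 5, swap -> [10, 15, 19, 20, 29, 33]
Pass 4: Select minimum 20 at index 3, swap -> [10, 15, 19, 20, 29, 33]


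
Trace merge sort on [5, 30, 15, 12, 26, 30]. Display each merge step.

Divide and conquer:
  Merge [30] + [15] -> [15, 30]
  Merge [5] + [15, 30] -> [5, 15, 30]
  Merge [26] + [30] -> [26, 30]
  Merge [12] + [26, 30] -> [12, 26, 30]
  Merge [5, 15, 30] + [12, 26, 30] -> [5, 12, 15, 26, 30, 30]


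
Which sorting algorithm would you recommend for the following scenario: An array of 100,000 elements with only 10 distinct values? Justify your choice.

Best choice: 3-way quicksort or Counting sort
Reason: 3-way (Dutch national flag) partitioning groups every copy of the pivot together, so with only d=10 distinct keys quicksort finishes in O(n log d) expected time, which is effectively linear; counting sort runs in O(n + k) where k is the size of the key range (not the number of distinct values), so it is linear when the 10 values are integers drawn from a small known range


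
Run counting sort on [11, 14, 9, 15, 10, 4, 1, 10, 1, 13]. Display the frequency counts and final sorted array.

Count array: [0, 2, 0, 0, 1, 0, 0, 0, 0, 1, 2, 1, 0, 1, 1, 1]
(count[i] = number of elements equal to i)
Cumulative count: [0, 2, 2, 2, 3, 3, 3, 3, 3, 4, 6, 7, 7, 8, 9, 10]
Sorted: [1, 1, 4, 9, 10, 10, 11, 13, 14, 15]


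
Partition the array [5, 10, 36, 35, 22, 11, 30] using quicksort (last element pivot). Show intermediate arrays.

Partition 1: pivot=30 at index 4 -> [5, 10, 22, 11, 30, 35, 36]
Partition 2: pivot=11 at index 2 -> [5, 10, 11, 22, 30, 35, 36]
Partition 3: pivot=10 at index 1 -> [5, 10, 11, 22, 30, 35, 36]
Partition 4: pivot=36 at index 6 -> [5, 10, 11, 22, 30, 35, 36]


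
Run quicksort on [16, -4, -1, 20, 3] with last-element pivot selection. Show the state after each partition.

Partition 1: pivot=3 at index 2 -> [-4, -1, 3, 20, 16]
Partition 2: pivot=-1 at index 1 -> [-4, -1, 3, 20, 16]
Partition 3: pivot=16 at index 3 -> [-4, -1, 3, 16, 20]


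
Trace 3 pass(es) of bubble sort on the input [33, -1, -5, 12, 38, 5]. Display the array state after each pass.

After pass 1: [-1, -5, 12, 33, 5, 38] (4 swaps)
After pass 2: [-5, -1, 12, 5, 33, 38] (2 swaps)
After pass 3: [-5, -1, 5, 12, 33, 38] (1 swaps)
Total swaps: 7


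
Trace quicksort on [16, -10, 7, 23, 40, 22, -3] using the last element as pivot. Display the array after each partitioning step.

Partition 1: pivot=-3 at index 1 -> [-10, -3, 7, 23, 40, 22, 16]
Partition 2: pivot=16 at index 3 -> [-10, -3, 7, 16, 40, 22, 23]
Partition 3: pivot=23 at index 5 -> [-10, -3, 7, 16, 22, 23, 40]


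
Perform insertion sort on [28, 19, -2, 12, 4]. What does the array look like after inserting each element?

First element 28 is already 'sorted'
Insert 19: shifted 1 elements -> [19, 28, -2, 12, 4]
Insert -2: shifted 2 elements -> [-2, 19, 28, 12, 4]
Insert 12: shifted 2 elements -> [-2, 12, 19, 28, 4]
Insert 4: shifted 3 elements -> [-2, 4, 12, 19, 28]


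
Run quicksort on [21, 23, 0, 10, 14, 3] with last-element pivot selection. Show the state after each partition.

Partition 1: pivot=3 at index 1 -> [0, 3, 21, 10, 14, 23]
Partition 2: pivot=23 at index 5 -> [0, 3, 21, 10, 14, 23]
Partition 3: pivot=14 at index 3 -> [0, 3, 10, 14, 21, 23]


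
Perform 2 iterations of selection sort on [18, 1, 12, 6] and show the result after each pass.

Pass 1: Select minimum 1 at index 1, swap -> [1, 18, 12, 6]
Pass 2: Select minimum 6 at index 3, swap -> [1, 6, 12, 18]


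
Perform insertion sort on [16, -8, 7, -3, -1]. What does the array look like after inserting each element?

First element 16 is already 'sorted'
Insert -8: shifted 1 elements -> [-8, 16, 7, -3, -1]
Insert 7: shifted 1 elements -> [-8, 7, 16, -3, -1]
Insert -3: shifted 2 elements -> [-8, -3, 7, 16, -1]
Insert -1: shifted 2 elements -> [-8, -3, -1, 7, 16]


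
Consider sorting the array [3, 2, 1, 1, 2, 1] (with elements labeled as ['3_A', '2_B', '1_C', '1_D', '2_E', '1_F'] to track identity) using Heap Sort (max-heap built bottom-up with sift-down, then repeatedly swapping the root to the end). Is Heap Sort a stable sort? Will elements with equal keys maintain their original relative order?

Trace Heap Sort on the labeled array (the key is the number; the letter only tracks identity):
  Build max-heap: [3_A, 2_B, 1_C, 1_D, 2_E, 1_F]
  Swap root 3_A to index 5, re-heapify first 5 -> [2_B, 2_E, 1_C, 1_D, 1_F, 3_A]
  Swap root 2_B to index 4, re-heapify first 4 -> [2_E, 1_F, 1_C, 1_D, 2_B, 3_A]
  Swap root 2_E to index 3, re-heapify first 3 -> [1_D, 1_F, 1_C, 2_E, 2_B, 3_A]
  Swap root 1_D to index 2, re-heapify first 2 -> [1_C, 1_F, 1_D, 2_E, 2_B, 3_A]
  Swap root 1_C to index 1, re-heapify first 1 -> [1_F, 1_C, 1_D, 2_E, 2_B, 3_A]
Final order: [1_F, 1_C, 1_D, 2_E, 2_B, 3_A]
Equal keys:
  value 1: originally 1_C, 1_D, 1_F; after sorting 1_F, 1_C, 1_D -> order changed
  value 2: originally 2_B, 2_E; after sorting 2_E, 2_B -> order changed
Equal keys were reordered, so Heap Sort is not stable: heap construction and root-to-end swaps move elements without regard to the original order of equal keys. (One such input is enough; an unstable sort may happen to preserve order on other inputs, but it gives no guarantee.)
Answer: Not stable


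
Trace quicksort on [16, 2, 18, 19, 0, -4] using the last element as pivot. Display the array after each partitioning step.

Partition 1: pivot=-4 at index 0 -> [-4, 2, 18, 19, 0, 16]
Partition 2: pivot=16 at index 3 -> [-4, 2, 0, 16, 18, 19]
Partition 3: pivot=0 at index 1 -> [-4, 0, 2, 16, 18, 19]
Partition 4: pivot=19 at index 5 -> [-4, 0, 2, 16, 18, 19]


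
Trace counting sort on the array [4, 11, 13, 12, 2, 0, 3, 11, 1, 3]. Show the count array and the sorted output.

Count array: [1, 1, 1, 2, 1, 0, 0, 0, 0, 0, 0, 2, 1, 1]
(count[i] = number of elements equal to i)
Cumulative count: [1, 2, 3, 5, 6, 6, 6, 6, 6, 6, 6, 8, 9, 10]
Sorted: [0, 1, 2, 3, 3, 4, 11, 11, 12, 13]


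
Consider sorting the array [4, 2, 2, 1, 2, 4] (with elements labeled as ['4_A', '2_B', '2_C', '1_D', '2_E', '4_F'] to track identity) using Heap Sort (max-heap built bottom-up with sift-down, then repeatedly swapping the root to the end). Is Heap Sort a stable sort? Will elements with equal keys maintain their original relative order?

Trace Heap Sort on the labeled array (the key is the number; the letter only tracks identity):
  Build max-heap: [4_A, 2_B, 4_F, 1_D, 2_E, 2_C]
  Swap root 4_A to index 5, re-heapify first 5 -> [4_F, 2_B, 2_C, 1_D, 2_E, 4_A]
  Swap root 4_F to index 4, re-heapify first 4 -> [2_E, 2_B, 2_C, 1_D, 4_F, 4_A]
  Swap root 2_E to index 3, re-heapify first 3 -> [2_B, 1_D, 2_C, 2_E, 4_F, 4_A]
  Swap root 2_B to index 2, re-heapify first 2 -> [2_C, 1_D, 2_B, 2_E, 4_F, 4_A]
  Swap root 2_C to index 1, re-heapify first 1 -> [1_D, 2_C, 2_B, 2_E, 4_F, 4_A]
Final order: [1_D, 2_C, 2_B, 2_E, 4_F, 4_A]
Equal keys:
  value 2: originally 2_B, 2_C, 2_E; after sorting 2_C, 2_B, 2_E -> order changed
  value 4: originally 4_A, 4_F; after sorting 4_F, 4_A -> order changed
Equal keys were reordered, so Heap Sort is not stable: heap construction and root-to-end swaps move elements without regard to the original order of equal keys. (One such input is enough; an unstable sort may happen to preserve order on other inputs, but it gives no guarantee.)
Answer: Not stable


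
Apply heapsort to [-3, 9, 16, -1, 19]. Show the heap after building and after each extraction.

Build heap: [19, 9, 16, -1, -3]
Extract 19: [16, 9, -3, -1, 19]
Extract 16: [9, -1, -3, 16, 19]
Extract 9: [-1, -3, 9, 16, 19]
Extract -1: [-3, -1, 9, 16, 19]


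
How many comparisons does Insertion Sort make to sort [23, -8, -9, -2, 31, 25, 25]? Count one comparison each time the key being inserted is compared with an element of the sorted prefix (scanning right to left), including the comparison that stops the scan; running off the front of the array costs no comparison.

Insert -8: 23 > -8 (shift), reached front = 1 comparison(s) -> [-8, 23, -9, -2, 31, 25, 25]
Insert -9: 23 > -9 (shift), -8 > -9 (shift), reached front = 2 comparison(s) -> [-9, -8, 23, -2, 31, 25, 25]
Insert -2: 23 > -2 (shift), -8 <= -2 (stop) = 2 comparison(s) -> [-9, -8, -2, 23, 31, 25, 25]
Insert 31: 23 <= 31 (stop) = 1 comparison(s) -> [-9, -8, -2, 23, 31, 25, 25]
Insert 25: 31 > 25 (shift), 23 <= 25 (stop) = 2 comparison(s) -> [-9, -8, -2, 23, 25, 31, 25]
Insert 25: 31 > 25 (shift), 25 <= 25 (stop) = 2 comparison(s) -> [-9, -8, -2, 23, 25, 25, 31]
Total comparisons: 1 + 2 + 2 + 1 + 2 + 2 = 10


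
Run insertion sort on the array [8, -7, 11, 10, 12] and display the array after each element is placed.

First element 8 is already 'sorted'
Insert -7: shifted 1 elements -> [-7, 8, 11, 10, 12]
Insert 11: shifted 0 elements -> [-7, 8, 11, 10, 12]
Insert 10: shifted 1 elements -> [-7, 8, 10, 11, 12]
Insert 12: shifted 0 elements -> [-7, 8, 10, 11, 12]


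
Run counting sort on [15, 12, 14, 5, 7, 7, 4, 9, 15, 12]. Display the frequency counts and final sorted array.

Count array: [0, 0, 0, 0, 1, 1, 0, 2, 0, 1, 0, 0, 2, 0, 1, 2]
(count[i] = number of elements equal to i)
Cumulative count: [0, 0, 0, 0, 1, 2, 2, 4, 4, 5, 5, 5, 7, 7, 8, 10]
Sorted: [4, 5, 7, 7, 9, 12, 12, 14, 15, 15]


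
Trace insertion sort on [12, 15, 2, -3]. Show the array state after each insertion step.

First element 12 is already 'sorted'
Insert 15: shifted 0 elements -> [12, 15, 2, -3]
Insert 2: shifted 2 elements -> [2, 12, 15, -3]
Insert -3: shifted 3 elements -> [-3, 2, 12, 15]


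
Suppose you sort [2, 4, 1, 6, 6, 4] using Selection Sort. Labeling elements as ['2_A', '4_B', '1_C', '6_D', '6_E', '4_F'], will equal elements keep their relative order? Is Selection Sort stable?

Trace Selection Sort on the labeled array (the key is the number; the letter only tracks identity):
  Pass 1: minimum of unsorted part is 1_C at index 2; swap it with 2_A at index 0 -> [1_C, 4_B, 2_A, 6_D, 6_E, 4_F]
  Pass 2: minimum of unsorted part is 2_A at index 2; swap it with 4_B at index 1 -> [1_C, 2_A, 4_B, 6_D, 6_E, 4_F]
  Pass 3: minimum 4_B is already at index 2; no swap -> [1_C, 2_A, 4_B, 6_D, 6_E, 4_F]
  Pass 4: minimum of unsorted part is 4_F at index 5; swap it with 6_D at index 3 -> [1_C, 2_A, 4_B, 4_F, 6_E, 6_D]
  Pass 5: minimum 6_E is already at index 4; no swap -> [1_C, 2_A, 4_B, 4_F, 6_E, 6_D]
Final order: [1_C, 2_A, 4_B, 4_F, 6_E, 6_D]
Equal keys:
  value 4: originally 4_B, 4_F; after sorting 4_B, 4_F -> order preserved
  value 6: originally 6_D, 6_E; after sorting 6_E, 6_D -> order changed
Equal keys were reordered, so Selection Sort is not stable: the long-range swap that moves the minimum into place can carry an element past an equal key. (One such input is enough; an unstable sort may happen to preserve order on other inputs, but it gives no guarantee.)
Answer: Not stable


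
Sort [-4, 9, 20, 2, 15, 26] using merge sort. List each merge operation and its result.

Divide and conquer:
  Merge [9] + [20] -> [9, 20]
  Merge [-4] + [9, 20] -> [-4, 9, 20]
  Merge [15] + [26] -> [15, 26]
  Merge [2] + [15, 26] -> [2, 15, 26]
  Merge [-4, 9, 20] + [2, 15, 26] -> [-4, 2, 9, 15, 20, 26]


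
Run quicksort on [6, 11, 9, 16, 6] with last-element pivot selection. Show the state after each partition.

Partition 1: pivot=6 at index 1 -> [6, 6, 9, 16, 11]
Partition 2: pivot=11 at index 3 -> [6, 6, 9, 11, 16]


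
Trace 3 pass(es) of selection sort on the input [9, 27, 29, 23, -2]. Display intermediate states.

Pass 1: Select minimum -2 at index 4, swap -> [-2, 27, 29, 23, 9]
Pass 2: Select minimum 9 at index 4, swap -> [-2, 9, 29, 23, 27]
Pass 3: Select minimum 23 at index 3, swap -> [-2, 9, 23, 29, 27]


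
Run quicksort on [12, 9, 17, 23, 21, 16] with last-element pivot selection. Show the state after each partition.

Partition 1: pivot=16 at index 2 -> [12, 9, 16, 23, 21, 17]
Partition 2: pivot=9 at index 0 -> [9, 12, 16, 23, 21, 17]
Partition 3: pivot=17 at index 3 -> [9, 12, 16, 17, 21, 23]
Partition 4: pivot=23 at index 5 -> [9, 12, 16, 17, 21, 23]


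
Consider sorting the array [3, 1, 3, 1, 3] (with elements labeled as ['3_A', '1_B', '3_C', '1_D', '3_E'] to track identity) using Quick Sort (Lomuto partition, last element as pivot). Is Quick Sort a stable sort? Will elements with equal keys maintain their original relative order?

Trace Quick Sort on the labeled array (the key is the number; the letter only tracks identity):
  Partition indices 0..4 around pivot 3_E -> [3_A, 1_B, 3_C, 1_D, 3_E]
  Partition indices 0..3 around pivot 1_D -> [1_B, 1_D, 3_C, 3_A, 3_E]
  Partition indices 2..3 around pivot 3_A -> [1_B, 1_D, 3_C, 3_A, 3_E]
Final order: [1_B, 1_D, 3_C, 3_A, 3_E]
Equal keys:
  value 1: originally 1_B, 1_D; after sorting 1_B, 1_D -> order preserved
  value 3: originally 3_A, 3_C, 3_E; after sorting 3_C, 3_A, 3_E -> order changed
Equal keys were reordered, so Quick Sort is not stable: partition swaps elements across long distances and can reorder equal keys. (One such input is enough; an unstable sort may happen to preserve order on other inputs, but it gives no guarantee.)
Answer: Not stable


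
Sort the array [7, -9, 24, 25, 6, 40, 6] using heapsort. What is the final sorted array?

Build heap: [40, 25, 24, -9, 6, 7, 6]
Extract 40: [25, 6, 24, -9, 6, 7, 40]
Extract 25: [24, 6, 7, -9, 6, 25, 40]
Extract 24: [7, 6, 6, -9, 24, 25, 40]
Extract 7: [6, -9, 6, 7, 24, 25, 40]
Extract 6: [6, -9, 6, 7, 24, 25, 40]
Extract 6: [-9, 6, 6, 7, 24, 25, 40]


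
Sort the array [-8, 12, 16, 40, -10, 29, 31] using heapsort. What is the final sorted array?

Build heap: [40, 12, 31, -8, -10, 29, 16]
Extract 40: [31, 12, 29, -8, -10, 16, 40]
Extract 31: [29, 12, 16, -8, -10, 31, 40]
Extract 29: [16, 12, -10, -8, 29, 31, 40]
Extract 16: [12, -8, -10, 16, 29, 31, 40]
Extract 12: [-8, -10, 12, 16, 29, 31, 40]
Extract -8: [-10, -8, 12, 16, 29, 31, 40]


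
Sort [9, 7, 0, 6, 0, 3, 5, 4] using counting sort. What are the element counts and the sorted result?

Count array: [2, 0, 0, 1, 1, 1, 1, 1, 0, 1]
(count[i] = number of elements equal to i)
Cumulative count: [2, 2, 2, 3, 4, 5, 6, 7, 7, 8]
Sorted: [0, 0, 3, 4, 5, 6, 7, 9]


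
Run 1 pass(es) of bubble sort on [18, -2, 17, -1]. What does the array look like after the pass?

After pass 1: [-2, 17, -1, 18] (3 swaps)
Total swaps: 3


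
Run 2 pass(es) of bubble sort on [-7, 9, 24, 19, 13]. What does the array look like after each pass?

After pass 1: [-7, 9, 19, 13, 24] (2 swaps)
After pass 2: [-7, 9, 13, 19, 24] (1 swaps)
Total swaps: 3


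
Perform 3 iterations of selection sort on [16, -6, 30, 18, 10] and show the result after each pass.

Pass 1: Select minimum -6 at index 1, swap -> [-6, 16, 30, 18, 10]
Pass 2: Select minimum 10 at index 4, swap -> [-6, 10, 30, 18, 16]
Pass 3: Select minimum 16 at index 4, swap -> [-6, 10, 16, 18, 30]


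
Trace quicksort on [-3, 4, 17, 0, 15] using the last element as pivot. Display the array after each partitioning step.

Partition 1: pivot=15 at index 3 -> [-3, 4, 0, 15, 17]
Partition 2: pivot=0 at index 1 -> [-3, 0, 4, 15, 17]


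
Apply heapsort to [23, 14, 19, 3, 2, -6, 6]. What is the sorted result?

Build heap: [23, 14, 19, 3, 2, -6, 6]
Extract 23: [19, 14, 6, 3, 2, -6, 23]
Extract 19: [14, 3, 6, -6, 2, 19, 23]
Extract 14: [6, 3, 2, -6, 14, 19, 23]
Extract 6: [3, -6, 2, 6, 14, 19, 23]
Extract 3: [2, -6, 3, 6, 14, 19, 23]
Extract 2: [-6, 2, 3, 6, 14, 19, 23]


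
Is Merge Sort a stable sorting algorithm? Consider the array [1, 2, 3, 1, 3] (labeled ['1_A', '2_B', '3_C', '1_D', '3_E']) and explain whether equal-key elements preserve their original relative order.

Trace Merge Sort on the labeled array (the key is the number; the letter only tracks identity):
  Merge [1_A] + [2_B] -> [1_A, 2_B]
  Merge [1_D] + [3_E] -> [1_D, 3_E]
  Merge [3_C] + [1_D, 3_E] -> [1_D, 3_C, 3_E]
  Merge [1_A, 2_B] + [1_D, 3_C, 3_E] -> [1_A, 1_D, 2_B, 3_C, 3_E]
Final order: [1_A, 1_D, 2_B, 3_C, 3_E]
Equal keys:
  value 1: originally 1_A, 1_D; after sorting 1_A, 1_D -> order preserved
  value 3: originally 3_C, 3_E; after sorting 3_C, 3_E -> order preserved
All equal keys kept their original relative order. Merge Sort is stable: when the heads of the two halves are equal the merge takes from the left half first.
Answer: Stable


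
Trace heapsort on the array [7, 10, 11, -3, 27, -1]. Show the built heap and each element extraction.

Build heap: [27, 10, 11, -3, 7, -1]
Extract 27: [11, 10, -1, -3, 7, 27]
Extract 11: [10, 7, -1, -3, 11, 27]
Extract 10: [7, -3, -1, 10, 11, 27]
Extract 7: [-1, -3, 7, 10, 11, 27]
Extract -1: [-3, -1, 7, 10, 11, 27]


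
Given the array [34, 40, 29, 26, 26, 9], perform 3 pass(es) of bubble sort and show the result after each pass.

After pass 1: [34, 29, 26, 26, 9, 40] (4 swaps)
After pass 2: [29, 26, 26, 9, 34, 40] (4 swaps)
After pass 3: [26, 26, 9, 29, 34, 40] (3 swaps)
Total swaps: 11


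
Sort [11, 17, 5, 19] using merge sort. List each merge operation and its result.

Divide and conquer:
  Merge [11] + [17] -> [11, 17]
  Merge [5] + [19] -> [5, 19]
  Merge [11, 17] + [5, 19] -> [5, 11, 17, 19]
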